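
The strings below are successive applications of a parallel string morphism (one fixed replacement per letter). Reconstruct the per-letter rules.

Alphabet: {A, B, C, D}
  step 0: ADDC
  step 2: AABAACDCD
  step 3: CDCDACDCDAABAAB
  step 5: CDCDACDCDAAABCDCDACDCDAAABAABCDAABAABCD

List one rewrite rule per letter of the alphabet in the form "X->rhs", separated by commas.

A->CD, B->A, C->AA, D->B

  step 2 ⇒ step 3: AABAACDCD ⇒ CD·CD·A·CD·CD·AA·B·AA·B
    A ↦ CD
    B ↦ A
    C ↦ AA
    D ↦ B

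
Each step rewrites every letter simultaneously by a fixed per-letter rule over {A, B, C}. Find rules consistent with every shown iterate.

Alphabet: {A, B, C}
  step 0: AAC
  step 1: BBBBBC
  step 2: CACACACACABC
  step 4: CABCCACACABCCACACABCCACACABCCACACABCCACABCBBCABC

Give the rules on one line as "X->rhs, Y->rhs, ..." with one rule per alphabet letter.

  step 1 ⇒ step 2: BBBBBC ⇒ CA·CA·CA·CA·CA·BC
    B ↦ CA
    C ↦ BC
  step 0 ⇒ step 1: AAC ⇒ BB·BB·BC
    A ↦ BB

A->BB, B->CA, C->BC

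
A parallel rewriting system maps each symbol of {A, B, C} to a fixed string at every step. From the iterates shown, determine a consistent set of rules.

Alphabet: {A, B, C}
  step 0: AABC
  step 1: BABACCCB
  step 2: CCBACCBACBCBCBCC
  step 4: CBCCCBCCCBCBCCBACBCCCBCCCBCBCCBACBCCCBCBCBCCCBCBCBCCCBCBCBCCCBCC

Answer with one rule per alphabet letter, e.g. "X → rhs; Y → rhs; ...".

  step 1 ⇒ step 2: BABACCCB ⇒ CC·BA·CC·BA·CB·CB·CB·CC
    A ↦ BA
    B ↦ CC
    C ↦ CB

A->BA, B->CC, C->CB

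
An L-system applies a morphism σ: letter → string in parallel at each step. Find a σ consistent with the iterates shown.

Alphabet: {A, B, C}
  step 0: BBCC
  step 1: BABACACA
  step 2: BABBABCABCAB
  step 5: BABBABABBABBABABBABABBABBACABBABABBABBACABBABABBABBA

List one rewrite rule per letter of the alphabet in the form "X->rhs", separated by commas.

  step 1 ⇒ step 2: BABACACA ⇒ BA·B·BA·B·CA·B·CA·B
    A ↦ B
    B ↦ BA
    C ↦ CA

A->B, B->BA, C->CA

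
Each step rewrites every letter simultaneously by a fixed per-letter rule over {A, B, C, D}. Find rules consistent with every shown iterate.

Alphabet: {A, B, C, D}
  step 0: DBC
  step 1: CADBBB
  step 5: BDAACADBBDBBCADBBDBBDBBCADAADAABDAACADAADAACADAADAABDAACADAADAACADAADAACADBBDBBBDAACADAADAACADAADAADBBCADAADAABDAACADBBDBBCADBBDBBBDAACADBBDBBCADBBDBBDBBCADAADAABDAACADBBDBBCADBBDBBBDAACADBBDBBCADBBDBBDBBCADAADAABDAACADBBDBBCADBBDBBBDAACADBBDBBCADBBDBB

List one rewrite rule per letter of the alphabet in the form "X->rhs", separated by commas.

A->DAA, B->DBB, C->B, D->CA

  step 0 ⇒ step 1: DBC ⇒ CA·DBB·B
    B ↦ DBB
    C ↦ B
    D ↦ CA
    A ↦ DAA  (constrained at step 1)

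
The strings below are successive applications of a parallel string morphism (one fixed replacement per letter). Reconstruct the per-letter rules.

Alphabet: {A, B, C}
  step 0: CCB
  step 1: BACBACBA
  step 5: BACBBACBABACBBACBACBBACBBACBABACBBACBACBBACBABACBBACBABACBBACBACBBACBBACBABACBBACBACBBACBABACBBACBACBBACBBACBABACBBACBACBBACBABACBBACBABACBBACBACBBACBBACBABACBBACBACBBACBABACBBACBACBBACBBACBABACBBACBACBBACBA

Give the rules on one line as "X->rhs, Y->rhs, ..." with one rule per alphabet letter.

A->CB, B->BA, C->BAC

  step 0 ⇒ step 1: CCB ⇒ BAC·BAC·BA
    B ↦ BA
    C ↦ BAC
    A ↦ CB  (constrained at step 1)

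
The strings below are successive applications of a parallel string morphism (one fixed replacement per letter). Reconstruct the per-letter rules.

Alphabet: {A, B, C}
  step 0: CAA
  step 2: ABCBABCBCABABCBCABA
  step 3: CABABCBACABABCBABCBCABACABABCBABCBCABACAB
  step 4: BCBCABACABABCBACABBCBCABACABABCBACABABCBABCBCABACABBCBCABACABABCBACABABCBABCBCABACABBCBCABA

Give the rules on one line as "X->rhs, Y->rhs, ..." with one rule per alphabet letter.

A->CAB, B->A, C->BCB

  step 3 ⇒ step 4: CABABCBACABABCBABCBCABACABABCBABCBCABACAB ⇒ BCB·CAB·A·CAB·A·BCB·A·CAB·BCB·CAB·A·CAB·A·BCB·A·CAB·A·BCB·A·BCB·CAB·A·CAB·BCB·CAB·A·CAB·A·BCB·A·CAB·A·BCB·A·BCB·CAB·A·CAB·BCB·CAB·A
    A ↦ CAB
    B ↦ A
    C ↦ BCB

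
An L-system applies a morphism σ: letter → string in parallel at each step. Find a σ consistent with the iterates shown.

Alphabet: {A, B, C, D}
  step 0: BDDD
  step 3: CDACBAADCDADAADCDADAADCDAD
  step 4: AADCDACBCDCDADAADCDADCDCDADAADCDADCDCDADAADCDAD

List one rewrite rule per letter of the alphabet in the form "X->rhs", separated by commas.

A->CD, B->CB, C->A, D->AD

  step 3 ⇒ step 4: CDACBAADCDADAADCDADAADCDAD ⇒ A·AD·CD·A·CB·CD·CD·AD·A·AD·CD·AD·CD·CD·AD·A·AD·CD·AD·CD·CD·AD·A·AD·CD·AD
    A ↦ CD
    B ↦ CB
    C ↦ A
    D ↦ AD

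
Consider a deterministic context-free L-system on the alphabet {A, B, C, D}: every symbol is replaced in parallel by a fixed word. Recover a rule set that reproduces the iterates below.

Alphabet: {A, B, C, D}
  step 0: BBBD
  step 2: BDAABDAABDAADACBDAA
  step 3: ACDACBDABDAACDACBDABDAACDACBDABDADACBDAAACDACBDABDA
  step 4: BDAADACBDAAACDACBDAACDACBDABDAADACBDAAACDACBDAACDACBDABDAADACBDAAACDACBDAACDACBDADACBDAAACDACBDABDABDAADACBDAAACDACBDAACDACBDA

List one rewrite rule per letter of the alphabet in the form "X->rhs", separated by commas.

  step 3 ⇒ step 4: ACDACBDABDAACDACBDABDAACDACBDABDADACBDAAACDACBDABDA ⇒ BDA·A·DAC·BDA·A·AC·DAC·BDA·AC·DAC·BDA·BDA·A·DAC·BDA·A·AC·DAC·BDA·AC·DAC·BDA·BDA·A·DAC·BDA·A·AC·DAC·BDA·AC·DAC·BDA·DAC·BDA·A·AC·DAC·BDA·BDA·BDA·A·DAC·BDA·A·AC·DAC·BDA·AC·DAC·BDA
    A ↦ BDA
    B ↦ AC
    C ↦ A
    D ↦ DAC

A->BDA, B->AC, C->A, D->DAC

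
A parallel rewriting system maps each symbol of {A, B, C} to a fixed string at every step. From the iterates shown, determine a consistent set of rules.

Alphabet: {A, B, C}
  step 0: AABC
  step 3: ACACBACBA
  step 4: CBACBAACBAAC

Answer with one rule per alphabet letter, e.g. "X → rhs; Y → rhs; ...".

  step 3 ⇒ step 4: ACACBACBA ⇒ C·BA·C·BA·A·C·BA·A·C
    A ↦ C
    B ↦ A
    C ↦ BA

A->C, B->A, C->BA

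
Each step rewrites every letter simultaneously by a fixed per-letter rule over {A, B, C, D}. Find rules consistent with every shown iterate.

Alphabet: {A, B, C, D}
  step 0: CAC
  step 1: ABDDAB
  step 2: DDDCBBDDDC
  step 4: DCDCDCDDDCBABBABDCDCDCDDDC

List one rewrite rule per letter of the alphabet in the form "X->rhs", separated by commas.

A->DD, B->DC, C->AB, D->B

  step 1 ⇒ step 2: ABDDAB ⇒ DD·DC·B·B·DD·DC
    A ↦ DD
    B ↦ DC
    D ↦ B
  step 0 ⇒ step 1: CAC ⇒ AB·DD·AB
    C ↦ AB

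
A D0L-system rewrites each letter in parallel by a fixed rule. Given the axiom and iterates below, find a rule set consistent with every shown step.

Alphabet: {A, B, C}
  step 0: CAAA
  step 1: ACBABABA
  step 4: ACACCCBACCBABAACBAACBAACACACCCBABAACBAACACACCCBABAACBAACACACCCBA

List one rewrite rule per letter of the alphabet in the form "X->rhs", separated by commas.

A->BA, B->CC, C->AC

  step 0 ⇒ step 1: CAAA ⇒ AC·BA·BA·BA
    A ↦ BA
    C ↦ AC
    B ↦ CC  (constrained at step 1)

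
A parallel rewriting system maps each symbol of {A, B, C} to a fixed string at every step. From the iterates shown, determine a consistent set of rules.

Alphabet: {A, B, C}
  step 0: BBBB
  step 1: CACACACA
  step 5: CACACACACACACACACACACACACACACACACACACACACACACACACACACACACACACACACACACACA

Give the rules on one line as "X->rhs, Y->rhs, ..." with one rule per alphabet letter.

A->B, B->CA, C->BB

  step 0 ⇒ step 1: BBBB ⇒ CA·CA·CA·CA
    B ↦ CA
    A ↦ B  (constrained at step 1)
    C ↦ BB  (constrained at step 1)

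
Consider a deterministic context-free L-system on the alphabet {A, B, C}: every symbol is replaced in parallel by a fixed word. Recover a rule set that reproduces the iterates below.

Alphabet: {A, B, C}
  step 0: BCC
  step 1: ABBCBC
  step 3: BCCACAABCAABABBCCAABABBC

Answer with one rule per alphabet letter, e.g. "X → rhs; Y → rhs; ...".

  step 0 ⇒ step 1: BCC ⇒ AB·BC·BC
    B ↦ AB
    C ↦ BC
    A ↦ CA  (constrained at step 1)

A->CA, B->AB, C->BC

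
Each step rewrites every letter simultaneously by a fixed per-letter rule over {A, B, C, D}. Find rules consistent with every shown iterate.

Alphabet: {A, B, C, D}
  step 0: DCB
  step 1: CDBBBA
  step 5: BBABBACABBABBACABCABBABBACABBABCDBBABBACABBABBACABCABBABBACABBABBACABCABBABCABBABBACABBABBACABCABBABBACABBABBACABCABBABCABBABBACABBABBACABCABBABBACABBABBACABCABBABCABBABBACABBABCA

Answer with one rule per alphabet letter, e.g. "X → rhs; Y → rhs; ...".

A->CA, B->BBA, C->B, D->CD

  step 0 ⇒ step 1: DCB ⇒ CD·B·BBA
    B ↦ BBA
    C ↦ B
    D ↦ CD
    A ↦ CA  (constrained at step 1)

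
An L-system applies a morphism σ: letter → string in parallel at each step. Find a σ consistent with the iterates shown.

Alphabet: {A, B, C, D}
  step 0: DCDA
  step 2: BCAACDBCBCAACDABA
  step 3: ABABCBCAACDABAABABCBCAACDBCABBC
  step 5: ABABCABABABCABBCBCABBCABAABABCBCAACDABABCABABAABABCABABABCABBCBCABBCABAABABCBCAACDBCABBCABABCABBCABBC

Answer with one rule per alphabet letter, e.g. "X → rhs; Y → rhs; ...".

A->BC, B->AB, C->A, D->ACD

  step 2 ⇒ step 3: BCAACDBCBCAACDABA ⇒ AB·A·BC·BC·A·ACD·AB·A·AB·A·BC·BC·A·ACD·BC·AB·BC
    A ↦ BC
    B ↦ AB
    C ↦ A
    D ↦ ACD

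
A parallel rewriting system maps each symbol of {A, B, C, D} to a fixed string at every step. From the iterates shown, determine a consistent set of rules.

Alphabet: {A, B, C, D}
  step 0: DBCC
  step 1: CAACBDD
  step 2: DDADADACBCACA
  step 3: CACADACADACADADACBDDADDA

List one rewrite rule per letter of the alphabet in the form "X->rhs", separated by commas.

A->DA, B->ACB, C->D, D->CA

  step 2 ⇒ step 3: DDADADACBCACA ⇒ CA·CA·DA·CA·DA·CA·DA·D·ACB·D·DA·D·DA
    A ↦ DA
    B ↦ ACB
    C ↦ D
    D ↦ CA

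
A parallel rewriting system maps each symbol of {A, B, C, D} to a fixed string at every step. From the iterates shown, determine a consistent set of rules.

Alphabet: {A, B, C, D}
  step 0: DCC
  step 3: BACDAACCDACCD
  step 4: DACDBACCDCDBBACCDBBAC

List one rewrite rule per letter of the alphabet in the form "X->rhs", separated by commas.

  step 3 ⇒ step 4: BACDAACCDACCD ⇒ DA·CD·B·AC·CD·CD·B·B·AC·CD·B·B·AC
    A ↦ CD
    B ↦ DA
    C ↦ B
    D ↦ AC

A->CD, B->DA, C->B, D->AC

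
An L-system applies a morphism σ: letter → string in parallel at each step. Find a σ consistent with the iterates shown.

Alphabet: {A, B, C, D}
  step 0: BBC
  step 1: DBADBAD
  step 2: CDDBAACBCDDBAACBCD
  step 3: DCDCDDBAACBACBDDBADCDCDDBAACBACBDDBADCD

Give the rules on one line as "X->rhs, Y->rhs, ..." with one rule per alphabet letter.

  step 2 ⇒ step 3: CDDBAACBCDDBAACBCD ⇒ D·CD·CD·DBA·ACB·ACB·D·DBA·D·CD·CD·DBA·ACB·ACB·D·DBA·D·CD
    A ↦ ACB
    B ↦ DBA
    C ↦ D
    D ↦ CD

A->ACB, B->DBA, C->D, D->CD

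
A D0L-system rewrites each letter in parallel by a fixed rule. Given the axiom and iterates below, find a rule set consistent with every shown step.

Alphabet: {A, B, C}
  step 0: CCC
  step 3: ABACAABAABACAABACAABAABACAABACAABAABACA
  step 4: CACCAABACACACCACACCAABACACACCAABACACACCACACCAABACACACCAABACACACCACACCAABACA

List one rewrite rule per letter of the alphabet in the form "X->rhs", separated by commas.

A->CA, B->C, C->ABA

  step 3 ⇒ step 4: ABACAABAABACAABACAABAABACAABACAABAABACA ⇒ CA·C·CA·ABA·CA·CA·C·CA·CA·C·CA·ABA·CA·CA·C·CA·ABA·CA·CA·C·CA·CA·C·CA·ABA·CA·CA·C·CA·ABA·CA·CA·C·CA·CA·C·CA·ABA·CA
    A ↦ CA
    B ↦ C
    C ↦ ABA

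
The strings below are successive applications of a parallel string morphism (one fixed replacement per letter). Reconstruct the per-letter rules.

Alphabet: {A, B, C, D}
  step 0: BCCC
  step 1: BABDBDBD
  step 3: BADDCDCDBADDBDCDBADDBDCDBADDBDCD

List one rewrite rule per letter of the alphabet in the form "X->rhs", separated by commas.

A->DD, B->BA, C->BD, D->CD

  step 0 ⇒ step 1: BCCC ⇒ BA·BD·BD·BD
    B ↦ BA
    C ↦ BD
    A ↦ DD  (constrained at step 1)
    D ↦ CD  (constrained at step 1)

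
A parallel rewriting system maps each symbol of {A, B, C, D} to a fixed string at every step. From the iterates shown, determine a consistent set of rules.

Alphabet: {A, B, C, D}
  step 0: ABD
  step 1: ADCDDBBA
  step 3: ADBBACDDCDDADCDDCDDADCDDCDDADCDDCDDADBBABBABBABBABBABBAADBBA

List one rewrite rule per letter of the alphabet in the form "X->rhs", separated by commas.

A->AD, B->CDD, C->BBA, D->BBA

  step 0 ⇒ step 1: ABD ⇒ AD·CDD·BBA
    A ↦ AD
    B ↦ CDD
    D ↦ BBA
    C ↦ BBA  (constrained at step 1)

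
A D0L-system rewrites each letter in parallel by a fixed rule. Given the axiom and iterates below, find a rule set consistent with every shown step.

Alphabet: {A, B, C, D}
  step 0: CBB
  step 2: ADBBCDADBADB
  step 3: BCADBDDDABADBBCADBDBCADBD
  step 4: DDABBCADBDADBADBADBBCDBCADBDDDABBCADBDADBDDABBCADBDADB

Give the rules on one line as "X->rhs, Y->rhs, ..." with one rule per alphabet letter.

  step 3 ⇒ step 4: BCADBDDDABADBBCADBDBCADBD ⇒ D·DAB·BC·ADB·D·ADB·ADB·ADB·BC·D·BC·ADB·D·D·DAB·BC·ADB·D·ADB·D·DAB·BC·ADB·D·ADB
    A ↦ BC
    B ↦ D
    C ↦ DAB
    D ↦ ADB

A->BC, B->D, C->DAB, D->ADB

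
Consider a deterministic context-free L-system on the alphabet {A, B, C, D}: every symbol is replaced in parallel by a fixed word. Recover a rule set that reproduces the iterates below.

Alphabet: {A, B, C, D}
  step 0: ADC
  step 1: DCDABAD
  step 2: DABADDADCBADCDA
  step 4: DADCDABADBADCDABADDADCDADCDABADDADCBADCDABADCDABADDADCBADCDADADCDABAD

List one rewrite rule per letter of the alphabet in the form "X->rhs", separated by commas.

A->DC, B->BA, C->BAD, D->DA

  step 1 ⇒ step 2: DCDABAD ⇒ DA·BAD·DA·DC·BA·DC·DA
    A ↦ DC
    B ↦ BA
    C ↦ BAD
    D ↦ DA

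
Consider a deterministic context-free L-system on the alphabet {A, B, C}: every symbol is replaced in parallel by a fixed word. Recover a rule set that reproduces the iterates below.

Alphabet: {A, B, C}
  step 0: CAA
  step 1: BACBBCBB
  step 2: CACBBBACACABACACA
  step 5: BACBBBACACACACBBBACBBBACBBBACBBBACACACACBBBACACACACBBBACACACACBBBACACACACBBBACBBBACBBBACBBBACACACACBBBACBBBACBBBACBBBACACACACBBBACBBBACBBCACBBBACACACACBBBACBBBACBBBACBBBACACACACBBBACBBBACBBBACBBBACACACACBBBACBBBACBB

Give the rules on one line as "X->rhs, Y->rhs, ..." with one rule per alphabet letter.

  step 1 ⇒ step 2: BACBBCBB ⇒ CA·CBB·BA·CA·CA·BA·CA·CA
    A ↦ CBB
    B ↦ CA
    C ↦ BA

A->CBB, B->CA, C->BA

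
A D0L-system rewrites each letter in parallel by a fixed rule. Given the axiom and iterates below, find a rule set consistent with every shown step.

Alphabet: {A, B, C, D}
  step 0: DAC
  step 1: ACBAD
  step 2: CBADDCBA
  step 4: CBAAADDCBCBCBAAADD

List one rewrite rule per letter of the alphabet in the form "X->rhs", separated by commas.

  step 1 ⇒ step 2: ACBAD ⇒ CB·AD·D·CB·A
    A ↦ CB
    B ↦ D
    C ↦ AD
    D ↦ A

A->CB, B->D, C->AD, D->A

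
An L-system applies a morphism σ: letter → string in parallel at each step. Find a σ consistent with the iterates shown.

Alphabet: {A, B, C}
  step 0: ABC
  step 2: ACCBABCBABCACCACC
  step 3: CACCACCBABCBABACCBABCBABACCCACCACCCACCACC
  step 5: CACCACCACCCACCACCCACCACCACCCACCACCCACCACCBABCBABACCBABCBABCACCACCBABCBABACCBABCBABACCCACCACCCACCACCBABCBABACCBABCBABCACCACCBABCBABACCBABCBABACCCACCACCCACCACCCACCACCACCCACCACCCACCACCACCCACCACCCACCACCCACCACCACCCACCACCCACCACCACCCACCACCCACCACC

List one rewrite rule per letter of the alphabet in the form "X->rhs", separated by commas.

A->C, B->BAB, C->ACC

  step 2 ⇒ step 3: ACCBABCBABCACCACC ⇒ C·ACC·ACC·BAB·C·BAB·ACC·BAB·C·BAB·ACC·C·ACC·ACC·C·ACC·ACC
    A ↦ C
    B ↦ BAB
    C ↦ ACC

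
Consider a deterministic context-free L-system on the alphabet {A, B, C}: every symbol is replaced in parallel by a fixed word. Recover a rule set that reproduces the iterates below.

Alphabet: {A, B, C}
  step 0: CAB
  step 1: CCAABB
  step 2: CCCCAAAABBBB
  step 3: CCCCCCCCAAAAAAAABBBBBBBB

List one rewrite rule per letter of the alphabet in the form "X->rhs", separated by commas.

  step 2 ⇒ step 3: CCCCAAAABBBB ⇒ CC·CC·CC·CC·AA·AA·AA·AA·BB·BB·BB·BB
    A ↦ AA
    B ↦ BB
    C ↦ CC

A->AA, B->BB, C->CC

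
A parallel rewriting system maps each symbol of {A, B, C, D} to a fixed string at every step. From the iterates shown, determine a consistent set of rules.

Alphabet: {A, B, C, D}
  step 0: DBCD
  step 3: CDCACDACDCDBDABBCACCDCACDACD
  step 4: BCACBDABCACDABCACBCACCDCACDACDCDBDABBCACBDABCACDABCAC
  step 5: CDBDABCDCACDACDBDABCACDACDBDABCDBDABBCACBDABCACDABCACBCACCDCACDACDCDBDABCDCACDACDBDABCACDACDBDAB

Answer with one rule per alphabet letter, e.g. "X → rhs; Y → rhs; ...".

  step 4 ⇒ step 5: BCACBDABCACDABCACBCACCDCACDACDCDBDABBCACBDABCACDABCAC ⇒ CD·B·DA·B·CD·CAC·DA·CD·B·DA·B·CAC·DA·CD·B·DA·B·CD·B·DA·B·B·CAC·B·DA·B·CAC·DA·B·CAC·B·CAC·CD·CAC·DA·CD·CD·B·DA·B·CD·CAC·DA·CD·B·DA·B·CAC·DA·CD·B·DA·B
    A ↦ DA
    B ↦ CD
    C ↦ B
    D ↦ CAC

A->DA, B->CD, C->B, D->CAC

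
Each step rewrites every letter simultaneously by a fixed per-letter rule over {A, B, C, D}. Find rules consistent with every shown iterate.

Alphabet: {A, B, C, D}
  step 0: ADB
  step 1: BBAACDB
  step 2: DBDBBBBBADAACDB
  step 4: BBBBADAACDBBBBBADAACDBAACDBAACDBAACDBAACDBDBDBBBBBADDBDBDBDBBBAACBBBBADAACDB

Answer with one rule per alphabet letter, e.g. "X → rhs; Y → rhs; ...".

  step 1 ⇒ step 2: BBAACDB ⇒ DB·DB·BB·BB·AD·AAC·DB
    A ↦ BB
    B ↦ DB
    C ↦ AD
    D ↦ AAC

A->BB, B->DB, C->AD, D->AAC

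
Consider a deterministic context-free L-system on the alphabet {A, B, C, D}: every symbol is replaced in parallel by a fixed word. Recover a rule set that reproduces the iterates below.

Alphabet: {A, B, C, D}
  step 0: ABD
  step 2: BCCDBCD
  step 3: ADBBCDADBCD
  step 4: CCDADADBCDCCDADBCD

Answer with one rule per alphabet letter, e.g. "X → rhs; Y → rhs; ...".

  step 3 ⇒ step 4: ADBBCDADBCD ⇒ C·CD·AD·AD·B·CD·C·CD·AD·B·CD
    A ↦ C
    B ↦ AD
    C ↦ B
    D ↦ CD

A->C, B->AD, C->B, D->CD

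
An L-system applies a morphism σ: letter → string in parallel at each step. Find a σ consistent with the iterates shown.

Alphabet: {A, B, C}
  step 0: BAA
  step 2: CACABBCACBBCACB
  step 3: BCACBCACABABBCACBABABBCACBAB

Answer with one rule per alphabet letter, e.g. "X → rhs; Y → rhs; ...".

  step 2 ⇒ step 3: CACABBCACBBCACB ⇒ B·CAC·B·CAC·AB·AB·B·CAC·B·AB·AB·B·CAC·B·AB
    A ↦ CAC
    B ↦ AB
    C ↦ B

A->CAC, B->AB, C->B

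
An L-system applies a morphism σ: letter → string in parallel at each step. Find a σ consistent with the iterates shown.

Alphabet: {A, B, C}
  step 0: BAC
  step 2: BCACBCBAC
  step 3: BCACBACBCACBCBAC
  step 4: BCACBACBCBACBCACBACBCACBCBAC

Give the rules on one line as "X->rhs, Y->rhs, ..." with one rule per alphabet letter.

  step 3 ⇒ step 4: BCACBACBCACBCBAC ⇒ BC·AC·B·AC·BC·B·AC·BC·AC·B·AC·BC·AC·BC·B·AC
    A ↦ B
    B ↦ BC
    C ↦ AC

A->B, B->BC, C->AC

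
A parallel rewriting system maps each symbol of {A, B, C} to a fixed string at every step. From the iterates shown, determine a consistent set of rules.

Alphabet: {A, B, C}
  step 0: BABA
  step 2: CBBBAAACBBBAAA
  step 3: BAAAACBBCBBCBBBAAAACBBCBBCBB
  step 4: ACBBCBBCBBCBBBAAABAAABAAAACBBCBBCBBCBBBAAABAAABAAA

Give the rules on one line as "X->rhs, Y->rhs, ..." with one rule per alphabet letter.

  step 3 ⇒ step 4: BAAAACBBCBBCBBBAAAACBBCBBCBB ⇒ A·CBB·CBB·CBB·CBB·BA·A·A·BA·A·A·BA·A·A·A·CBB·CBB·CBB·CBB·BA·A·A·BA·A·A·BA·A·A
    A ↦ CBB
    B ↦ A
    C ↦ BA

A->CBB, B->A, C->BA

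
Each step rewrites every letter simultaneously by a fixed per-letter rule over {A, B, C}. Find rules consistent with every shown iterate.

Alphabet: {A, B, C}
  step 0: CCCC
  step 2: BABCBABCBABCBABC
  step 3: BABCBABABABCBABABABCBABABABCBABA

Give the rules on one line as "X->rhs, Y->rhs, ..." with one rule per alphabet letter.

  step 2 ⇒ step 3: BABCBABCBABCBABC ⇒ BA·BC·BA·BA·BA·BC·BA·BA·BA·BC·BA·BA·BA·BC·BA·BA
    A ↦ BC
    B ↦ BA
    C ↦ BA

A->BC, B->BA, C->BA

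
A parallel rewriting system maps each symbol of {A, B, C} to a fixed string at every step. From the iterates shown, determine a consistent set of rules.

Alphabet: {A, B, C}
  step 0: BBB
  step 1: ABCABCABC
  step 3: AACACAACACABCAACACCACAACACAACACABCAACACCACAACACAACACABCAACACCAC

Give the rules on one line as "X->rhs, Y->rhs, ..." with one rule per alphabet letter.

  step 0 ⇒ step 1: BBB ⇒ ABC·ABC·ABC
    B ↦ ABC
    A ↦ CAC  (constrained at step 1)
    C ↦ AA  (constrained at step 1)

A->CAC, B->ABC, C->AA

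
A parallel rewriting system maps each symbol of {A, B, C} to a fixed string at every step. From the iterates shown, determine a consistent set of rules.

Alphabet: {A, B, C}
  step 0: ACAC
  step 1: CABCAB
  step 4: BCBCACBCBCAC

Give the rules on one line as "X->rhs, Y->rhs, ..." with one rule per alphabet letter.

  step 0 ⇒ step 1: ACAC ⇒ CA·B·CA·B
    A ↦ CA
    C ↦ B
    B ↦ C  (constrained at step 1)

A->CA, B->C, C->B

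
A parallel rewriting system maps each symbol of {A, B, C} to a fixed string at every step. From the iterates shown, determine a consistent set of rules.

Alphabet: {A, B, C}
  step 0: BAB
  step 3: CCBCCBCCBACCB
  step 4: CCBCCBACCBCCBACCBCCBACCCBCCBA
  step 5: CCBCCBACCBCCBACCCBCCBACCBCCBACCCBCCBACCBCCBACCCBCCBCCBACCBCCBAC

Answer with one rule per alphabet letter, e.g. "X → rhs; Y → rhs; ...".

A->C, B->A, C->CCB

  step 4 ⇒ step 5: CCBCCBACCBCCBACCBCCBACCCBCCBA ⇒ CCB·CCB·A·CCB·CCB·A·C·CCB·CCB·A·CCB·CCB·A·C·CCB·CCB·A·CCB·CCB·A·C·CCB·CCB·CCB·A·CCB·CCB·A·C
    A ↦ C
    B ↦ A
    C ↦ CCB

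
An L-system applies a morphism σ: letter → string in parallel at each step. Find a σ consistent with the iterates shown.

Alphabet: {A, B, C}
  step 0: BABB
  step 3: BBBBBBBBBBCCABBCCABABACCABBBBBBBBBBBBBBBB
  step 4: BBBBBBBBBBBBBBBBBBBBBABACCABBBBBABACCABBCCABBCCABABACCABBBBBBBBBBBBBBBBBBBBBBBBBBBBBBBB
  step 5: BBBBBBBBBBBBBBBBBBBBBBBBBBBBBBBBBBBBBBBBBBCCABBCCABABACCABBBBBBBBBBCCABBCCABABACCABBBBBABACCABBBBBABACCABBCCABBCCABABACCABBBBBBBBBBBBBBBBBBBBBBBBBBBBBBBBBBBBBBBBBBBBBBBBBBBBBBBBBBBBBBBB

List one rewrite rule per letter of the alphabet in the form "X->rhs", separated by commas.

  step 4 ⇒ step 5: BBBBBBBBBBBBBBBBBBBBBABACCABBBBBABACCABBCCABBCCABABACCABBBBBBBBBBBBBBBBBBBBBBBBBBBBBBBB ⇒ BB·BB·BB·BB·BB·BB·BB·BB·BB·BB·BB·BB·BB·BB·BB·BB·BB·BB·BB·BB·BB·CCA·BB·CCA·BA·BA·CCA·BB·BB·BB·BB·BB·CCA·BB·CCA·BA·BA·CCA·BB·BB·BA·BA·CCA·BB·BB·BA·BA·CCA·BB·CCA·BB·CCA·BA·BA·CCA·BB·BB·BB·BB·BB·BB·BB·BB·BB·BB·BB·BB·BB·BB·BB·BB·BB·BB·BB·BB·BB·BB·BB·BB·BB·BB·BB·BB·BB·BB·BB·BB
    A ↦ CCA
    B ↦ BB
    C ↦ BA

A->CCA, B->BB, C->BA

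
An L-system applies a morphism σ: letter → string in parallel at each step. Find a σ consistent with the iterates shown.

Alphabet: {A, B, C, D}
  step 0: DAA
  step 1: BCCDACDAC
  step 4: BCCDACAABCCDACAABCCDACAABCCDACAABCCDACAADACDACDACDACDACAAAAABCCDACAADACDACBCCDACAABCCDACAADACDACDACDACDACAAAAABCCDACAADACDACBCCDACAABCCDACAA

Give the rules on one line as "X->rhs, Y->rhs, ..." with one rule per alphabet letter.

A->DAC, B->A, C->AA, D->BCC

  step 0 ⇒ step 1: DAA ⇒ BCC·DAC·DAC
    A ↦ DAC
    D ↦ BCC
    B ↦ A  (constrained at step 1)
    C ↦ AA  (constrained at step 1)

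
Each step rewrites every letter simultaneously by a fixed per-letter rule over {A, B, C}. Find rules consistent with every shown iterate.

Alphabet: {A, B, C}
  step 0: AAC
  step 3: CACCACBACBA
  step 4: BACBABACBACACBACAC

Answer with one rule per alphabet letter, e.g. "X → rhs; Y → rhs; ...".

  step 3 ⇒ step 4: CACCACBACBA ⇒ BA·C·BA·BA·C·BA·CA·C·BA·CA·C
    A ↦ C
    B ↦ CA
    C ↦ BA

A->C, B->CA, C->BA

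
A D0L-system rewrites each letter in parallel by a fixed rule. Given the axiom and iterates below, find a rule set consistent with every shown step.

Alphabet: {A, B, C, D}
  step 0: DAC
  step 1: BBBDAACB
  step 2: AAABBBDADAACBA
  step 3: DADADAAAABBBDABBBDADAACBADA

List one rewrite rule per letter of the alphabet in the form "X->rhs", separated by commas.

  step 2 ⇒ step 3: AAABBBDADAACBA ⇒ DA·DA·DA·A·A·A·BBB·DA·BBB·DA·DA·ACB·A·DA
    A ↦ DA
    B ↦ A
    C ↦ ACB
    D ↦ BBB

A->DA, B->A, C->ACB, D->BBB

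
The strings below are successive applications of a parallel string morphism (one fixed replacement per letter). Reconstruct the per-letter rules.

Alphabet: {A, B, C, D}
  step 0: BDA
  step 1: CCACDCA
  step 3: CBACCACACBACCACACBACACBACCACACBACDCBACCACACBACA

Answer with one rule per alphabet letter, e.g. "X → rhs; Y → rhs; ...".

A->CA, B->CCA, C->CBA, D->CD

  step 0 ⇒ step 1: BDA ⇒ CCA·CD·CA
    A ↦ CA
    B ↦ CCA
    D ↦ CD
    C ↦ CBA  (constrained at step 1)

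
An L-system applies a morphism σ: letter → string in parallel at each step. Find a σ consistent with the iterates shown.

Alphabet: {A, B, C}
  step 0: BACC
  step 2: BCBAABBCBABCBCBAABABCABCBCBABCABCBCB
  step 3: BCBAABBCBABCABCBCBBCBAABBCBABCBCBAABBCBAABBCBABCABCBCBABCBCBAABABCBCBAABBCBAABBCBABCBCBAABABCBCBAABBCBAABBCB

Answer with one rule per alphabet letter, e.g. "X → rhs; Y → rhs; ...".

A->ABC, B->BCB, C->AAB

  step 2 ⇒ step 3: BCBAABBCBABCBCBAABABCABCBCBABCABCBCB ⇒ BCB·AAB·BCB·ABC·ABC·BCB·BCB·AAB·BCB·ABC·BCB·AAB·BCB·AAB·BCB·ABC·ABC·BCB·ABC·BCB·AAB·ABC·BCB·AAB·BCB·AAB·BCB·ABC·BCB·AAB·ABC·BCB·AAB·BCB·AAB·BCB
    A ↦ ABC
    B ↦ BCB
    C ↦ AAB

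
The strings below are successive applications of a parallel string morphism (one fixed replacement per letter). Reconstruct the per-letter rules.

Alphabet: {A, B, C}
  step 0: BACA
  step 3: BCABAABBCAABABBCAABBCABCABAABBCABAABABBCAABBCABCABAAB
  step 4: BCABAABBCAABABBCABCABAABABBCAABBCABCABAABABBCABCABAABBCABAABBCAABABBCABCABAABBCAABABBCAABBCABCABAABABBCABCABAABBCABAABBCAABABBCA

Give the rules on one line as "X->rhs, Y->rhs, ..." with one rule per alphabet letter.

A->AB, B->BCA, C->BA

  step 3 ⇒ step 4: BCABAABBCAABABBCAABBCABCABAABBCABAABABBCAABBCABCABAAB ⇒ BCA·BA·AB·BCA·AB·AB·BCA·BCA·BA·AB·AB·BCA·AB·BCA·BCA·BA·AB·AB·BCA·BCA·BA·AB·BCA·BA·AB·BCA·AB·AB·BCA·BCA·BA·AB·BCA·AB·AB·BCA·AB·BCA·BCA·BA·AB·AB·BCA·BCA·BA·AB·BCA·BA·AB·BCA·AB·AB·BCA
    A ↦ AB
    B ↦ BCA
    C ↦ BA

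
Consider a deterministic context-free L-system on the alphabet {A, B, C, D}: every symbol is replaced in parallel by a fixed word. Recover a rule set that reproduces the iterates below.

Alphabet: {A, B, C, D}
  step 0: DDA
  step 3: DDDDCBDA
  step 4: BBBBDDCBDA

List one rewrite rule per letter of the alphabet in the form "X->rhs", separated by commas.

A->DA, B->C, C->DD, D->B

  step 3 ⇒ step 4: DDDDCBDA ⇒ B·B·B·B·DD·C·B·DA
    A ↦ DA
    B ↦ C
    C ↦ DD
    D ↦ B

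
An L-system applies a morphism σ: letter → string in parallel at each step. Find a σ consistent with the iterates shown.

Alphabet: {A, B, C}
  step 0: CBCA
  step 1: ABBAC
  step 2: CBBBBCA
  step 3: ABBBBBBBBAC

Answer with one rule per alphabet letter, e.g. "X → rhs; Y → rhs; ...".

A->C, B->BB, C->A

  step 2 ⇒ step 3: CBBBBCA ⇒ A·BB·BB·BB·BB·A·C
    A ↦ C
    B ↦ BB
    C ↦ A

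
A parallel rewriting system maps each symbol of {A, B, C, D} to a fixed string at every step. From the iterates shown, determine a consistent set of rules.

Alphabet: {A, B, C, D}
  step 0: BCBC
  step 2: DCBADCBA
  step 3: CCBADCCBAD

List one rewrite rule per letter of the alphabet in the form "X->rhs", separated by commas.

  step 2 ⇒ step 3: DCBADCBA ⇒ C·CB·A·D·C·CB·A·D
    A ↦ D
    B ↦ A
    C ↦ CB
    D ↦ C

A->D, B->A, C->CB, D->C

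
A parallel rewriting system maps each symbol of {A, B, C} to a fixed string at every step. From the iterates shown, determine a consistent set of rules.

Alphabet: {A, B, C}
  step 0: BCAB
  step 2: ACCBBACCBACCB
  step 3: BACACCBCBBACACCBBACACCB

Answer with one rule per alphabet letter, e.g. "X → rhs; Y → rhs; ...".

A->B, B->CB, C->AC

  step 2 ⇒ step 3: ACCBBACCBACCB ⇒ B·AC·AC·CB·CB·B·AC·AC·CB·B·AC·AC·CB
    A ↦ B
    B ↦ CB
    C ↦ AC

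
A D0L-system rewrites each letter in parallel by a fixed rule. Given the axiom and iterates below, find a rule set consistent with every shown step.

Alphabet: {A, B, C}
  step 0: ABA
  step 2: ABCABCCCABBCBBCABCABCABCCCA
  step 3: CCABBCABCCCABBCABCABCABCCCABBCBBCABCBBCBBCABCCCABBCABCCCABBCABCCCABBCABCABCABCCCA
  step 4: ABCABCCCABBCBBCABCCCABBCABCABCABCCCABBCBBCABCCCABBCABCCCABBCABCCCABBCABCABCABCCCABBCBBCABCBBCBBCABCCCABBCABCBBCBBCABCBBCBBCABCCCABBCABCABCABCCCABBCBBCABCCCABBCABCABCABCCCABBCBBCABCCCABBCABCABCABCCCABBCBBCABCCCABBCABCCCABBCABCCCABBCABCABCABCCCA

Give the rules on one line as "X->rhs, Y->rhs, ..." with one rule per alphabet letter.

  step 3 ⇒ step 4: CCABBCABCCCABBCABCABCABCCCABBCBBCABCBBCBBCABCCCABBCABCCCABBCABCCCABBCABCABCABCCCA ⇒ ABC·ABC·CCA·BBC·BBC·ABC·CCA·BBC·ABC·ABC·ABC·CCA·BBC·BBC·ABC·CCA·BBC·ABC·CCA·BBC·ABC·CCA·BBC·ABC·ABC·ABC·CCA·BBC·BBC·ABC·BBC·BBC·ABC·CCA·BBC·ABC·BBC·BBC·ABC·BBC·BBC·ABC·CCA·BBC·ABC·ABC·ABC·CCA·BBC·BBC·ABC·CCA·BBC·ABC·ABC·ABC·CCA·BBC·BBC·ABC·CCA·BBC·ABC·ABC·ABC·CCA·BBC·BBC·ABC·CCA·BBC·ABC·CCA·BBC·ABC·CCA·BBC·ABC·ABC·ABC·CCA
    A ↦ CCA
    B ↦ BBC
    C ↦ ABC

A->CCA, B->BBC, C->ABC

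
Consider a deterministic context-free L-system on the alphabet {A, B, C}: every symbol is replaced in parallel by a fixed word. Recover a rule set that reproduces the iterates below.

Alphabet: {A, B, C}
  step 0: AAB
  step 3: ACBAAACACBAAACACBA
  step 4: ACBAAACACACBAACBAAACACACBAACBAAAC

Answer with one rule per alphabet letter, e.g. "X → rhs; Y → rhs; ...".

A->AC, B->A, C->BA

  step 3 ⇒ step 4: ACBAAACACBAAACACBA ⇒ AC·BA·A·AC·AC·AC·BA·AC·BA·A·AC·AC·AC·BA·AC·BA·A·AC
    A ↦ AC
    B ↦ A
    C ↦ BA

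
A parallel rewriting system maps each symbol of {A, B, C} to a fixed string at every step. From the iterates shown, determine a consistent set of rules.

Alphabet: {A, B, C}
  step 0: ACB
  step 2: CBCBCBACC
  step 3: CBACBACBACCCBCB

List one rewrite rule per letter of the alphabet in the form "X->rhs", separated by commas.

  step 2 ⇒ step 3: CBCBCBACC ⇒ CB·A·CB·A·CB·A·CC·CB·CB
    A ↦ CC
    B ↦ A
    C ↦ CB

A->CC, B->A, C->CB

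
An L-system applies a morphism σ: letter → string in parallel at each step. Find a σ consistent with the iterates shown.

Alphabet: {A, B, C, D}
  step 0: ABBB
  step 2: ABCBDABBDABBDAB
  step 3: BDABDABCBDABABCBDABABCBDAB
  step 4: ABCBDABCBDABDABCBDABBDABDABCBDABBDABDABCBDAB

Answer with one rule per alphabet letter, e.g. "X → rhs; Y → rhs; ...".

  step 3 ⇒ step 4: BDABDABCBDABABCBDABABCBDAB ⇒ AB·C·BD·AB·C·BD·AB·D·AB·C·BD·AB·BD·AB·D·AB·C·BD·AB·BD·AB·D·AB·C·BD·AB
    A ↦ BD
    B ↦ AB
    C ↦ D
    D ↦ C

A->BD, B->AB, C->D, D->C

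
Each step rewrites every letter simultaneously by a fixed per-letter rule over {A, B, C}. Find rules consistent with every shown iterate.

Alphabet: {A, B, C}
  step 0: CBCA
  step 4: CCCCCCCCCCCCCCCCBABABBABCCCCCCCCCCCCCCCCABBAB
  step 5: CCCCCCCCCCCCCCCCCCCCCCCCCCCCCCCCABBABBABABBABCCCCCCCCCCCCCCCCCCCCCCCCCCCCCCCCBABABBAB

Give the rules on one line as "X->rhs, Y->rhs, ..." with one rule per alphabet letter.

A->B, B->AB, C->CC

  step 4 ⇒ step 5: CCCCCCCCCCCCCCCCBABABBABCCCCCCCCCCCCCCCCABBAB ⇒ CC·CC·CC·CC·CC·CC·CC·CC·CC·CC·CC·CC·CC·CC·CC·CC·AB·B·AB·B·AB·AB·B·AB·CC·CC·CC·CC·CC·CC·CC·CC·CC·CC·CC·CC·CC·CC·CC·CC·B·AB·AB·B·AB
    A ↦ B
    B ↦ AB
    C ↦ CC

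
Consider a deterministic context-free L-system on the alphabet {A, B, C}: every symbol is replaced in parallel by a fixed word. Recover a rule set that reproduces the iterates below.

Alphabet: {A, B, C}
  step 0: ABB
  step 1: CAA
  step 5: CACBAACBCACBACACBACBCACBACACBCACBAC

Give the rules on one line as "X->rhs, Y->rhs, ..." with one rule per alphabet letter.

A->C, B->A, C->ACB

  step 0 ⇒ step 1: ABB ⇒ C·A·A
    A ↦ C
    B ↦ A
    C ↦ ACB  (constrained at step 1)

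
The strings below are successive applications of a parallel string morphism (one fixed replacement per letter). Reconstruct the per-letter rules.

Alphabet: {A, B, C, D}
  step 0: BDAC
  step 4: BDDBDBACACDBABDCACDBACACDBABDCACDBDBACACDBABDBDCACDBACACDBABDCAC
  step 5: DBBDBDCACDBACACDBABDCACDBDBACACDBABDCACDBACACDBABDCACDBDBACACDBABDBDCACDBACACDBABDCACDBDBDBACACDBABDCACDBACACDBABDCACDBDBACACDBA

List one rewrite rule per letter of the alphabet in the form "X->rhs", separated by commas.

A->CAC, B->D, C->DBA, D->B

  step 4 ⇒ step 5: BDDBDBACACDBABDCACDBACACDBABDCACDBDBACACDBABDBDCACDBACACDBABDCAC ⇒ D·B·B·D·B·D·CAC·DBA·CAC·DBA·B·D·CAC·D·B·DBA·CAC·DBA·B·D·CAC·DBA·CAC·DBA·B·D·CAC·D·B·DBA·CAC·DBA·B·D·B·D·CAC·DBA·CAC·DBA·B·D·CAC·D·B·D·B·DBA·CAC·DBA·B·D·CAC·DBA·CAC·DBA·B·D·CAC·D·B·DBA·CAC·DBA
    A ↦ CAC
    B ↦ D
    C ↦ DBA
    D ↦ B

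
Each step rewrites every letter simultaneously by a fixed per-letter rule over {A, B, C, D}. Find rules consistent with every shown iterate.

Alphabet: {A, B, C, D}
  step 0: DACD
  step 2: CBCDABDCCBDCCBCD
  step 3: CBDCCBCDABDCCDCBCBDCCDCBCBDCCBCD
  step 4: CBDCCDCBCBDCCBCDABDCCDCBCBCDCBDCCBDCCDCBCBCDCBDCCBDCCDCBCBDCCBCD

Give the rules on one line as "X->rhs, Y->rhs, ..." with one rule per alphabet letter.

A->AB, B->DC, C->CB, D->CD

  step 3 ⇒ step 4: CBDCCBCDABDCCDCBCBDCCDCBCBDCCBCD ⇒ CB·DC·CD·CB·CB·DC·CB·CD·AB·DC·CD·CB·CB·CD·CB·DC·CB·DC·CD·CB·CB·CD·CB·DC·CB·DC·CD·CB·CB·DC·CB·CD
    A ↦ AB
    B ↦ DC
    C ↦ CB
    D ↦ CD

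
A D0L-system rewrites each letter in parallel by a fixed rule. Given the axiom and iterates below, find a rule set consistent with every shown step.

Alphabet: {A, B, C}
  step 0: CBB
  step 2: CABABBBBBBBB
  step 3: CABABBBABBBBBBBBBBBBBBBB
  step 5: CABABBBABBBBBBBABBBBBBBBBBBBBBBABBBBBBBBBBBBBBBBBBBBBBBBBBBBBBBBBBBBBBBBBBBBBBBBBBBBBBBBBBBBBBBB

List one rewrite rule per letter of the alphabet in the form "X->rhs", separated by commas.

  step 2 ⇒ step 3: CABABBBBBBBB ⇒ CA·BA·BB·BA·BB·BB·BB·BB·BB·BB·BB·BB
    A ↦ BA
    B ↦ BB
    C ↦ CA

A->BA, B->BB, C->CA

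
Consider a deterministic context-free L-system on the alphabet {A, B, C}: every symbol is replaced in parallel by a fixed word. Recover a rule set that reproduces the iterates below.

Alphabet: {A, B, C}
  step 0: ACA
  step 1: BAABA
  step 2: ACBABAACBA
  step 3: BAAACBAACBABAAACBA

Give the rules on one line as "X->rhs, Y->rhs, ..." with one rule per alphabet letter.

A->BA, B->AC, C->A

  step 2 ⇒ step 3: ACBABAACBA ⇒ BA·A·AC·BA·AC·BA·BA·A·AC·BA
    A ↦ BA
    B ↦ AC
    C ↦ A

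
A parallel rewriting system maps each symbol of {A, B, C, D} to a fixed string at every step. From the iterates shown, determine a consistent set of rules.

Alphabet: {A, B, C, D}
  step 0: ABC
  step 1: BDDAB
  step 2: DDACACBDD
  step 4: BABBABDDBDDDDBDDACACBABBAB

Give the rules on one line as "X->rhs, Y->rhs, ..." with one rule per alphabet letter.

  step 1 ⇒ step 2: BDDAB ⇒ DD·AC·AC·B·DD
    A ↦ B
    B ↦ DD
    D ↦ AC
  step 0 ⇒ step 1: ABC ⇒ B·DD·AB
    C ↦ AB

A->B, B->DD, C->AB, D->AC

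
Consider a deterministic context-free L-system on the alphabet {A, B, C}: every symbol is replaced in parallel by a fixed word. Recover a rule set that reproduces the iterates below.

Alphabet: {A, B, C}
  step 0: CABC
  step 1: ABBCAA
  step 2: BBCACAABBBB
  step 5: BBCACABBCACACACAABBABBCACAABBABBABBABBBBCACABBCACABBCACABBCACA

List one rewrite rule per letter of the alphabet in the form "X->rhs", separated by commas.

  step 1 ⇒ step 2: ABBCAA ⇒ BB·CA·CA·A·BB·BB
    A ↦ BB
    B ↦ CA
    C ↦ A

A->BB, B->CA, C->A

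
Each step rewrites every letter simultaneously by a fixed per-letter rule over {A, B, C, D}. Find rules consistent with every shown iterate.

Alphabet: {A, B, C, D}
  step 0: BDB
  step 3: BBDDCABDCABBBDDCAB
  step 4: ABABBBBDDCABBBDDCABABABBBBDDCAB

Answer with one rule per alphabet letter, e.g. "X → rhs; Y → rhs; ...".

  step 3 ⇒ step 4: BBDDCABDCABBBDDCAB ⇒ AB·AB·B·B·BD·DC·AB·B·BD·DC·AB·AB·AB·B·B·BD·DC·AB
    A ↦ DC
    B ↦ AB
    C ↦ BD
    D ↦ B

A->DC, B->AB, C->BD, D->B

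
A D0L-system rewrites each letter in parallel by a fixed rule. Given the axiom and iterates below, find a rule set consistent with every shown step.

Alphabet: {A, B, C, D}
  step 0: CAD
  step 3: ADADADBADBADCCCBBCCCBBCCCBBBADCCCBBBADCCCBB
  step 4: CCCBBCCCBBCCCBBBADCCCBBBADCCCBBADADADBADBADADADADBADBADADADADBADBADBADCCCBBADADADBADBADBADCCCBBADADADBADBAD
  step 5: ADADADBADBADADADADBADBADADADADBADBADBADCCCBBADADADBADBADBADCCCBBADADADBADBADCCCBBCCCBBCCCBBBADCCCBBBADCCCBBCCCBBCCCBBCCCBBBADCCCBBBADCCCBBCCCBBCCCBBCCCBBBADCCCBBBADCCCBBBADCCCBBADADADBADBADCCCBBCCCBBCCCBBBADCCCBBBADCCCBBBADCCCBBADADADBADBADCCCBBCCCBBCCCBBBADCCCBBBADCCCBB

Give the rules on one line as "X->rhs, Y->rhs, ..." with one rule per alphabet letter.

A->CCC, B->BAD, C->AD, D->BB

  step 4 ⇒ step 5: CCCBBCCCBBCCCBBBADCCCBBBADCCCBBADADADBADBADADADADBADBADADADADBADBADBADCCCBBADADADBADBADBADCCCBBADADADBADBAD ⇒ AD·AD·AD·BAD·BAD·AD·AD·AD·BAD·BAD·AD·AD·AD·BAD·BAD·BAD·CCC·BB·AD·AD·AD·BAD·BAD·BAD·CCC·BB·AD·AD·AD·BAD·BAD·CCC·BB·CCC·BB·CCC·BB·BAD·CCC·BB·BAD·CCC·BB·CCC·BB·CCC·BB·CCC·BB·BAD·CCC·BB·BAD·CCC·BB·CCC·BB·CCC·BB·CCC·BB·BAD·CCC·BB·BAD·CCC·BB·BAD·CCC·BB·AD·AD·AD·BAD·BAD·CCC·BB·CCC·BB·CCC·BB·BAD·CCC·BB·BAD·CCC·BB·BAD·CCC·BB·AD·AD·AD·BAD·BAD·CCC·BB·CCC·BB·CCC·BB·BAD·CCC·BB·BAD·CCC·BB
    A ↦ CCC
    B ↦ BAD
    C ↦ AD
    D ↦ BB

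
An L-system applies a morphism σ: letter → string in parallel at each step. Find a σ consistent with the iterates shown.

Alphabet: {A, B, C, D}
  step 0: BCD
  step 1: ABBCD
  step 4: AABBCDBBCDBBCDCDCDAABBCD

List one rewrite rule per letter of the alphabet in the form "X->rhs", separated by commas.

  step 0 ⇒ step 1: BCD ⇒ A·BB·CD
    B ↦ A
    C ↦ BB
    D ↦ CD
    A ↦ CD  (constrained at step 1)

A->CD, B->A, C->BB, D->CD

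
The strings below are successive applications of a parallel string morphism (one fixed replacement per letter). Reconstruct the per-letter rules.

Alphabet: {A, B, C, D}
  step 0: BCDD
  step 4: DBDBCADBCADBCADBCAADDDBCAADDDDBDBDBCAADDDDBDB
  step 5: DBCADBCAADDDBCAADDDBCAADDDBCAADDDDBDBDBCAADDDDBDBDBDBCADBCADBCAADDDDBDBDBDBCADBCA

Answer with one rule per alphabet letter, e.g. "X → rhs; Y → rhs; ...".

  step 4 ⇒ step 5: DBDBCADBCADBCADBCAADDDBCAADDDDBDBDBCAADDDDBDB ⇒ DB·CA·DB·CA·AD·D·DB·CA·AD·D·DB·CA·AD·D·DB·CA·AD·D·D·DB·DB·DB·CA·AD·D·D·DB·DB·DB·DB·CA·DB·CA·DB·CA·AD·D·D·DB·DB·DB·DB·CA·DB·CA
    A ↦ D
    B ↦ CA
    C ↦ AD
    D ↦ DB

A->D, B->CA, C->AD, D->DB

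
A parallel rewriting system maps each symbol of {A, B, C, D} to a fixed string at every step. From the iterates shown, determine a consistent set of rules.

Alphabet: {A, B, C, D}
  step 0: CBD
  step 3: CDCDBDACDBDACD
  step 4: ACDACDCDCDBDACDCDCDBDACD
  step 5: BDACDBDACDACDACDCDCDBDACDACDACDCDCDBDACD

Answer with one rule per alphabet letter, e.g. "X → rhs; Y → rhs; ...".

A->BD, B->CD, C->A, D->CD

  step 4 ⇒ step 5: ACDACDCDCDBDACDCDCDBDACD ⇒ BD·A·CD·BD·A·CD·A·CD·A·CD·CD·CD·BD·A·CD·A·CD·A·CD·CD·CD·BD·A·CD
    A ↦ BD
    B ↦ CD
    C ↦ A
    D ↦ CD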